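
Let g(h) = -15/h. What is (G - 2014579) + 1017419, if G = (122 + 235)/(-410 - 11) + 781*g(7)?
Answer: -2943565034/2947 ≈ -9.9883e+5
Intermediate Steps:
G = -4934514/2947 (G = (122 + 235)/(-410 - 11) + 781*(-15/7) = 357/(-421) + 781*(-15*1/7) = 357*(-1/421) + 781*(-15/7) = -357/421 - 11715/7 = -4934514/2947 ≈ -1674.4)
(G - 2014579) + 1017419 = (-4934514/2947 - 2014579) + 1017419 = -5941898827/2947 + 1017419 = -2943565034/2947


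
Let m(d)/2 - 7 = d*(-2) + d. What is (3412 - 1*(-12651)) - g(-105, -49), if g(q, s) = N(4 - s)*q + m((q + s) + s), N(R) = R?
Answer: 21208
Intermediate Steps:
m(d) = 14 - 2*d (m(d) = 14 + 2*(d*(-2) + d) = 14 + 2*(-2*d + d) = 14 + 2*(-d) = 14 - 2*d)
g(q, s) = 14 - 4*s - 2*q + q*(4 - s) (g(q, s) = (4 - s)*q + (14 - 2*((q + s) + s)) = q*(4 - s) + (14 - 2*(q + 2*s)) = q*(4 - s) + (14 + (-4*s - 2*q)) = q*(4 - s) + (14 - 4*s - 2*q) = 14 - 4*s - 2*q + q*(4 - s))
(3412 - 1*(-12651)) - g(-105, -49) = (3412 - 1*(-12651)) - (14 - 4*(-49) + 2*(-105) - 1*(-105)*(-49)) = (3412 + 12651) - (14 + 196 - 210 - 5145) = 16063 - 1*(-5145) = 16063 + 5145 = 21208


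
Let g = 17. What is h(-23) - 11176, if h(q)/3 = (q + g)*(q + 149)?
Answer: -13444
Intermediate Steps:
h(q) = 3*(17 + q)*(149 + q) (h(q) = 3*((q + 17)*(q + 149)) = 3*((17 + q)*(149 + q)) = 3*(17 + q)*(149 + q))
h(-23) - 11176 = (7599 + 3*(-23)**2 + 498*(-23)) - 11176 = (7599 + 3*529 - 11454) - 11176 = (7599 + 1587 - 11454) - 11176 = -2268 - 11176 = -13444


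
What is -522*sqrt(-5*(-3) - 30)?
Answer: -522*I*sqrt(15) ≈ -2021.7*I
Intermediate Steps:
-522*sqrt(-5*(-3) - 30) = -522*sqrt(15 - 30) = -522*I*sqrt(15)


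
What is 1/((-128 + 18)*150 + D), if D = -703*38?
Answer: -1/43214 ≈ -2.3141e-5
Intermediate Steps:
D = -26714
1/((-128 + 18)*150 + D) = 1/((-128 + 18)*150 - 26714) = 1/(-110*150 - 26714) = 1/(-16500 - 26714) = 1/(-43214) = -1/43214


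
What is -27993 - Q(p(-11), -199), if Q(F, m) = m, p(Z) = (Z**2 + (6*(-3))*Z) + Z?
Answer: -27794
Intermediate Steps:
p(Z) = Z**2 - 17*Z (p(Z) = (Z**2 - 18*Z) + Z = Z**2 - 17*Z)
-27993 - Q(p(-11), -199) = -27993 - 1*(-199) = -27993 + 199 = -27794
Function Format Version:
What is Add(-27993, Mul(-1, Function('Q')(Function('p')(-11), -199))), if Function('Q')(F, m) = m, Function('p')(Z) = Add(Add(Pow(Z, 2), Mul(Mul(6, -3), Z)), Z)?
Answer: -27794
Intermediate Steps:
Function('p')(Z) = Add(Pow(Z, 2), Mul(-17, Z)) (Function('p')(Z) = Add(Add(Pow(Z, 2), Mul(-18, Z)), Z) = Add(Pow(Z, 2), Mul(-17, Z)))
Add(-27993, Mul(-1, Function('Q')(Function('p')(-11), -199))) = Add(-27993, Mul(-1, -199)) = Add(-27993, 199) = -27794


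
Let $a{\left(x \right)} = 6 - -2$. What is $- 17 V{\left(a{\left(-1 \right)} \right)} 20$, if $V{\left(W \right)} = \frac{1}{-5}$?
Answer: $68$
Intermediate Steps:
$a{\left(x \right)} = 8$ ($a{\left(x \right)} = 6 + 2 = 8$)
$V{\left(W \right)} = - \frac{1}{5}$
$- 17 V{\left(a{\left(-1 \right)} \right)} 20 = \left(-17\right) \left(- \frac{1}{5}\right) 20 = \frac{17}{5} \cdot 20 = 68$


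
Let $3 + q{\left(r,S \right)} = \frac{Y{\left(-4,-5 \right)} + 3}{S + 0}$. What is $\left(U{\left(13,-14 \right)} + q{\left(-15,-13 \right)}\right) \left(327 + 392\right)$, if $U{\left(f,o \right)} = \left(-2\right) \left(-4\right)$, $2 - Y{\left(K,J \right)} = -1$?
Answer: $\frac{42421}{13} \approx 3263.2$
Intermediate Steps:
$Y{\left(K,J \right)} = 3$ ($Y{\left(K,J \right)} = 2 - -1 = 2 + 1 = 3$)
$U{\left(f,o \right)} = 8$
$q{\left(r,S \right)} = -3 + \frac{6}{S}$ ($q{\left(r,S \right)} = -3 + \frac{3 + 3}{S + 0} = -3 + \frac{6}{S}$)
$\left(U{\left(13,-14 \right)} + q{\left(-15,-13 \right)}\right) \left(327 + 392\right) = \left(8 - \left(3 - \frac{6}{-13}\right)\right) \left(327 + 392\right) = \left(8 + \left(-3 + 6 \left(- \frac{1}{13}\right)\right)\right) 719 = \left(8 - \frac{45}{13}\right) 719 = \frac{59}{13} \cdot 719 = \frac{42421}{13}$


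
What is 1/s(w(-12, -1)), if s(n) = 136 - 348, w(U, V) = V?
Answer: -1/212 ≈ -0.0047170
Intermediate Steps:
s(n) = -212
1/s(w(-12, -1)) = 1/(-212) = -1/212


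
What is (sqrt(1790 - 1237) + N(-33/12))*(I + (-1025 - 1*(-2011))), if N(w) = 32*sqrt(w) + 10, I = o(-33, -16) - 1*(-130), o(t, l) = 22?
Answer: 11380 + 1138*sqrt(553) + 18208*I*sqrt(11) ≈ 38141.0 + 60389.0*I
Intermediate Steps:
I = 152 (I = 22 - 1*(-130) = 22 + 130 = 152)
N(w) = 10 + 32*sqrt(w)
(sqrt(1790 - 1237) + N(-33/12))*(I + (-1025 - 1*(-2011))) = (sqrt(1790 - 1237) + (10 + 32*sqrt(-33/12)))*(152 + (-1025 - 1*(-2011))) = (sqrt(553) + (10 + 32*sqrt(-33*1/12)))*(152 + (-1025 + 2011)) = (sqrt(553) + (10 + 32*sqrt(-11/4)))*(152 + 986) = (sqrt(553) + (10 + 32*(I*sqrt(11)/2)))*1138 = (sqrt(553) + (10 + 16*I*sqrt(11)))*1138 = (10 + sqrt(553) + 16*I*sqrt(11))*1138 = 11380 + 1138*sqrt(553) + 18208*I*sqrt(11)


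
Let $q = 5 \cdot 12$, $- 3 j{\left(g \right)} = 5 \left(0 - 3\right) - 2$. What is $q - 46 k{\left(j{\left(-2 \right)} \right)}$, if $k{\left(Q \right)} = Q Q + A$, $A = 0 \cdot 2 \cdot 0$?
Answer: $- \frac{12754}{9} \approx -1417.1$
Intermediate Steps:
$j{\left(g \right)} = \frac{17}{3}$ ($j{\left(g \right)} = - \frac{5 \left(0 - 3\right) - 2}{3} = - \frac{5 \left(-3\right) - 2}{3} = - \frac{-15 - 2}{3} = \left(- \frac{1}{3}\right) \left(-17\right) = \frac{17}{3}$)
$A = 0$ ($A = 0 \cdot 0 = 0$)
$q = 60$
$k{\left(Q \right)} = Q^{2}$ ($k{\left(Q \right)} = Q Q + 0 = Q^{2} + 0 = Q^{2}$)
$q - 46 k{\left(j{\left(-2 \right)} \right)} = 60 - 46 \left(\frac{17}{3}\right)^{2} = 60 - \frac{13294}{9} = - \frac{12754}{9}$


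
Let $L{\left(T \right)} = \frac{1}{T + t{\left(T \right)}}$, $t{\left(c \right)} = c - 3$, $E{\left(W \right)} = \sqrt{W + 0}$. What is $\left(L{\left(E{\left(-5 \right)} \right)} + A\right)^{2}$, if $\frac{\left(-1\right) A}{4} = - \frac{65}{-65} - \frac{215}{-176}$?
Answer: $\frac{- 1576531 i + 1903388 \sqrt{5}}{1936 \left(- 11 i + 12 \sqrt{5}\right)} \approx 80.793 + 2.7727 i$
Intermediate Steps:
$E{\left(W \right)} = \sqrt{W}$
$t{\left(c \right)} = -3 + c$
$A = - \frac{391}{44}$ ($A = - 4 \left(- \frac{65}{-65} - \frac{215}{-176}\right) = - 4 \left(\left(-65\right) \left(- \frac{1}{65}\right) - - \frac{215}{176}\right) = - 4 \left(1 + \frac{215}{176}\right) = \left(-4\right) \frac{391}{176} = - \frac{391}{44} \approx -8.8864$)
$L{\left(T \right)} = \frac{1}{-3 + 2 T}$ ($L{\left(T \right)} = \frac{1}{T + \left(-3 + T\right)} = \frac{1}{-3 + 2 T}$)
$\left(L{\left(E{\left(-5 \right)} \right)} + A\right)^{2} = \left(\frac{1}{-3 + 2 \sqrt{-5}} - \frac{391}{44}\right)^{2} = \left(\frac{1}{-3 + 2 i \sqrt{5}} - \frac{391}{44}\right)^{2} = \left(- \frac{391}{44} + \frac{1}{-3 + 2 i \sqrt{5}}\right)^{2}$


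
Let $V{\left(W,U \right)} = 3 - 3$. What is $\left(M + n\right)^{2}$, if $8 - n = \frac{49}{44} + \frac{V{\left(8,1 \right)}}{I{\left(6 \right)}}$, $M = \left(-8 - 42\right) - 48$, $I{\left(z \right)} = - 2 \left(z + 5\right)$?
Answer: $\frac{16072081}{1936} \approx 8301.7$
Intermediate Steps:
$I{\left(z \right)} = -10 - 2 z$ ($I{\left(z \right)} = - 2 \left(5 + z\right) = -10 - 2 z$)
$V{\left(W,U \right)} = 0$ ($V{\left(W,U \right)} = 3 - 3 = 0$)
$M = -98$ ($M = -50 - 48 = -98$)
$n = \frac{303}{44}$ ($n = 8 - \left(\frac{49}{44} + \frac{0}{-10 - 12}\right) = 8 - \left(49 \cdot \frac{1}{44} + \frac{0}{-10 - 12}\right) = 8 - \left(\frac{49}{44} + \frac{0}{-22}\right) = 8 - \left(\frac{49}{44} + 0 \left(- \frac{1}{22}\right)\right) = 8 - \left(\frac{49}{44} + 0\right) = 8 - \frac{49}{44} = \frac{303}{44} \approx 6.8864$)
$\left(M + n\right)^{2} = \left(-98 + \frac{303}{44}\right)^{2} = \left(- \frac{4009}{44}\right)^{2} = \frac{16072081}{1936}$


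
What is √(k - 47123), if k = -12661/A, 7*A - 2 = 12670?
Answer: I*√108587506/48 ≈ 217.09*I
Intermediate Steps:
A = 12672/7 (A = 2/7 + (⅐)*12670 = 2/7 + 1810 = 12672/7 ≈ 1810.3)
k = -8057/1152 (k = -12661/12672/7 = -12661*7/12672 = -8057/1152 ≈ -6.9939)
√(k - 47123) = √(-8057/1152 - 47123) = √(-54293753/1152) = I*√108587506/48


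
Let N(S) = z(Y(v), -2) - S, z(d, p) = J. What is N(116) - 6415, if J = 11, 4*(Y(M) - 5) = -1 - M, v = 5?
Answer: -6520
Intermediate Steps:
Y(M) = 19/4 - M/4 (Y(M) = 5 + (-1 - M)/4 = 5 + (-¼ - M/4) = 19/4 - M/4)
z(d, p) = 11
N(S) = 11 - S
N(116) - 6415 = (11 - 1*116) - 6415 = (11 - 116) - 6415 = -105 - 6415 = -6520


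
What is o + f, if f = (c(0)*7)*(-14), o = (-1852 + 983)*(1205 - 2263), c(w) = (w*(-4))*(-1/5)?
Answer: 919402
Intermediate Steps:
c(w) = 4*w/5 (c(w) = (-4*w)*(-1*1/5) = -4*w*(-1/5) = 4*w/5)
o = 919402 (o = -869*(-1058) = 919402)
f = 0 (f = (((4/5)*0)*7)*(-14) = (0*7)*(-14) = 0*(-14) = 0)
o + f = 919402 + 0 = 919402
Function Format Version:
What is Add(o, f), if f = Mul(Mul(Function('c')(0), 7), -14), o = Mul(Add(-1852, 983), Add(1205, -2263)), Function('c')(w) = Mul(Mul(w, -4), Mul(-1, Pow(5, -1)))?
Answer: 919402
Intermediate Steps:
Function('c')(w) = Mul(Rational(4, 5), w) (Function('c')(w) = Mul(Mul(-4, w), Mul(-1, Rational(1, 5))) = Mul(Mul(-4, w), Rational(-1, 5)) = Mul(Rational(4, 5), w))
o = 919402 (o = Mul(-869, -1058) = 919402)
f = 0 (f = Mul(Mul(Mul(Rational(4, 5), 0), 7), -14) = Mul(Mul(0, 7), -14) = Mul(0, -14) = 0)
Add(o, f) = Add(919402, 0) = 919402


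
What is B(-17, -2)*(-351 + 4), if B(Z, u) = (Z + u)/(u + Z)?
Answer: -347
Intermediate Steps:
B(Z, u) = 1 (B(Z, u) = (Z + u)/(Z + u) = 1)
B(-17, -2)*(-351 + 4) = 1*(-351 + 4) = 1*(-347) = -347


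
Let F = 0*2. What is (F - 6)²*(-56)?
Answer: -2016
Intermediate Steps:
F = 0
(F - 6)²*(-56) = (0 - 6)²*(-56) = (-6)²*(-56) = 36*(-56) = -2016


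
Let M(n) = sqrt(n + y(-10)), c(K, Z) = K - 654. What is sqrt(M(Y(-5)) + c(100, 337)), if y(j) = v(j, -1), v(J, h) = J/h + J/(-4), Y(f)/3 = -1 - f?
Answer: sqrt(-2216 + 14*sqrt(2))/2 ≈ 23.432*I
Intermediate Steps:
c(K, Z) = -654 + K
Y(f) = -3 - 3*f (Y(f) = 3*(-1 - f) = -3 - 3*f)
v(J, h) = -J/4 + J/h (v(J, h) = J/h + J*(-1/4) = J/h - J/4 = -J/4 + J/h)
y(j) = -5*j/4 (y(j) = -j/4 + j/(-1) = -j/4 + j*(-1) = -j/4 - j = -5*j/4)
M(n) = sqrt(25/2 + n) (M(n) = sqrt(n - 5/4*(-10)) = sqrt(n + 25/2) = sqrt(25/2 + n))
sqrt(M(Y(-5)) + c(100, 337)) = sqrt(sqrt(50 + 4*(-3 - 3*(-5)))/2 + (-654 + 100)) = sqrt(sqrt(50 + 4*(-3 + 15))/2 - 554) = sqrt(sqrt(50 + 4*12)/2 - 554) = sqrt(sqrt(50 + 48)/2 - 554) = sqrt(sqrt(98)/2 - 554) = sqrt((7*sqrt(2))/2 - 554) = sqrt(7*sqrt(2)/2 - 554) = sqrt(-554 + 7*sqrt(2)/2)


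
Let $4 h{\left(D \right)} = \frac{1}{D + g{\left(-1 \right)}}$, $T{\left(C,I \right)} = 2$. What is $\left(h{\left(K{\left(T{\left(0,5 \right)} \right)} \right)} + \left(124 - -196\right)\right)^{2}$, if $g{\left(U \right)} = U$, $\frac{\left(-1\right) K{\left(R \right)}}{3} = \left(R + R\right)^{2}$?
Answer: $\frac{3933672961}{38416} \approx 1.024 \cdot 10^{5}$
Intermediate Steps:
$K{\left(R \right)} = - 12 R^{2}$ ($K{\left(R \right)} = - 3 \left(R + R\right)^{2} = - 3 \left(2 R\right)^{2} = - 3 \cdot 4 R^{2} = - 12 R^{2}$)
$h{\left(D \right)} = \frac{1}{4 \left(-1 + D\right)}$ ($h{\left(D \right)} = \frac{1}{4 \left(D - 1\right)} = \frac{1}{4 \left(-1 + D\right)}$)
$\left(h{\left(K{\left(T{\left(0,5 \right)} \right)} \right)} + \left(124 - -196\right)\right)^{2} = \left(\frac{1}{4 \left(-1 - 12 \cdot 2^{2}\right)} + \left(124 - -196\right)\right)^{2} = \left(\frac{1}{4 \left(-1 - 48\right)} + \left(124 + 196\right)\right)^{2} = \left(\frac{1}{4 \left(-1 - 48\right)} + 320\right)^{2} = \left(\frac{1}{4 \left(-49\right)} + 320\right)^{2} = \left(\frac{1}{4} \left(- \frac{1}{49}\right) + 320\right)^{2} = \left(- \frac{1}{196} + 320\right)^{2} = \left(\frac{62719}{196}\right)^{2} = \frac{3933672961}{38416}$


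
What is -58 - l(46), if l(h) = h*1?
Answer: -104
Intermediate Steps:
l(h) = h
-58 - l(46) = -58 - 1*46 = -58 - 46 = -104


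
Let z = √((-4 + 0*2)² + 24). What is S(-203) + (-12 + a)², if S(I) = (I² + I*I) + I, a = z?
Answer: 82399 - 48*√10 ≈ 82247.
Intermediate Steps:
z = 2*√10 (z = √((-4 + 0)² + 24) = √((-4)² + 24) = √(16 + 24) = √40 = 2*√10 ≈ 6.3246)
a = 2*√10 ≈ 6.3246
S(I) = I + 2*I² (S(I) = (I² + I²) + I = 2*I² + I = I + 2*I²)
S(-203) + (-12 + a)² = -203*(1 + 2*(-203)) + (-12 + 2*√10)² = -203*(1 - 406) + (-12 + 2*√10)² = -203*(-405) + (-12 + 2*√10)² = 82215 + (-12 + 2*√10)²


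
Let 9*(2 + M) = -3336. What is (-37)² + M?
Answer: 2989/3 ≈ 996.33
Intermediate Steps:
M = -1118/3 (M = -2 + (⅑)*(-3336) = -2 - 1112/3 = -1118/3 ≈ -372.67)
(-37)² + M = (-37)² - 1118/3 = 1369 - 1118/3 = 2989/3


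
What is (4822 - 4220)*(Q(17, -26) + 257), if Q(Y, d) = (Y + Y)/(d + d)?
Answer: 2006165/13 ≈ 1.5432e+5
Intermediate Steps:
Q(Y, d) = Y/d (Q(Y, d) = (2*Y)/((2*d)) = (2*Y)*(1/(2*d)) = Y/d)
(4822 - 4220)*(Q(17, -26) + 257) = (4822 - 4220)*(17/(-26) + 257) = 602*(17*(-1/26) + 257) = 602*(-17/26 + 257) = 602*(6665/26) = 2006165/13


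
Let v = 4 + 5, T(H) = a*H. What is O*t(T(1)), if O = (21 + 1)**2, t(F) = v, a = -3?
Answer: 4356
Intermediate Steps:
T(H) = -3*H
v = 9
t(F) = 9
O = 484 (O = 22**2 = 484)
O*t(T(1)) = 484*9 = 4356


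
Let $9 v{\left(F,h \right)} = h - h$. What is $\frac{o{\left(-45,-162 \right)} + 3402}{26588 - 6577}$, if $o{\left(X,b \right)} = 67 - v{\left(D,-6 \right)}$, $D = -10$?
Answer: $\frac{3469}{20011} \approx 0.17335$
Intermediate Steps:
$v{\left(F,h \right)} = 0$ ($v{\left(F,h \right)} = \frac{h - h}{9} = \frac{1}{9} \cdot 0 = 0$)
$o{\left(X,b \right)} = 67$ ($o{\left(X,b \right)} = 67 - 0 = 67 + 0 = 67$)
$\frac{o{\left(-45,-162 \right)} + 3402}{26588 - 6577} = \frac{67 + 3402}{26588 - 6577} = \frac{3469}{26588 + \left(-19474 + 12897\right)} = \frac{3469}{26588 - 6577} = \frac{3469}{20011}$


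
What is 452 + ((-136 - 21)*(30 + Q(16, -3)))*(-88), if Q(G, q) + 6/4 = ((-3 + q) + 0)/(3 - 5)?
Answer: 435656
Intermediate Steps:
Q(G, q) = -q/2 (Q(G, q) = -3/2 + ((-3 + q) + 0)/(3 - 5) = -3/2 + (-3 + q)/(-2) = -3/2 + (-3 + q)*(-½) = -3/2 + (3/2 - q/2) = -q/2)
452 + ((-136 - 21)*(30 + Q(16, -3)))*(-88) = 452 + ((-136 - 21)*(30 - ½*(-3)))*(-88) = 452 - 157*(30 + 3/2)*(-88) = 452 - 157*63/2*(-88) = 452 - 9891/2*(-88) = 452 + 435204 = 435656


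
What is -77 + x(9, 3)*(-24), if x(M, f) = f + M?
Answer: -365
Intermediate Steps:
x(M, f) = M + f
-77 + x(9, 3)*(-24) = -77 + (9 + 3)*(-24) = -77 + 12*(-24) = -77 - 288 = -365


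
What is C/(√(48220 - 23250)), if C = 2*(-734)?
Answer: -734*√24970/12485 ≈ -9.2900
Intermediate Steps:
C = -1468
C/(√(48220 - 23250)) = -1468/√(48220 - 23250) = -1468*√24970/24970 = -734*√24970/12485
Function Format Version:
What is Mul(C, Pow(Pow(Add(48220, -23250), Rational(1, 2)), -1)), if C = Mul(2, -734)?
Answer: Mul(Rational(-734, 12485), Pow(24970, Rational(1, 2))) ≈ -9.2900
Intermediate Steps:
C = -1468
Mul(C, Pow(Pow(Add(48220, -23250), Rational(1, 2)), -1)) = Mul(-1468, Pow(Pow(Add(48220, -23250), Rational(1, 2)), -1)) = Mul(-1468, Pow(Pow(24970, Rational(1, 2)), -1)) = Mul(-1468, Mul(Rational(1, 24970), Pow(24970, Rational(1, 2)))) = Mul(Rational(-734, 12485), Pow(24970, Rational(1, 2)))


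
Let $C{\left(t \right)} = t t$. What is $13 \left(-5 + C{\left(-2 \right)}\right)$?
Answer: $-13$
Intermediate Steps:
$C{\left(t \right)} = t^{2}$
$13 \left(-5 + C{\left(-2 \right)}\right) = 13 \left(-5 + \left(-2\right)^{2}\right) = 13 \left(-5 + 4\right) = 13 \left(-1\right) = -13$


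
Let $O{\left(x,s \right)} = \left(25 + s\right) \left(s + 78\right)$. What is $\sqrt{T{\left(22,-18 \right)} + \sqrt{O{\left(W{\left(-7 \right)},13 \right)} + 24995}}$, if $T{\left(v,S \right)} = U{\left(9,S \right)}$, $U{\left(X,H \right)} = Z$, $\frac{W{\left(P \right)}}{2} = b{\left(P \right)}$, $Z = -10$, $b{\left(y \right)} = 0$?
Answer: $\sqrt{-10 + \sqrt{28453}} \approx 12.597$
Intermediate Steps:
$W{\left(P \right)} = 0$ ($W{\left(P \right)} = 2 \cdot 0 = 0$)
$O{\left(x,s \right)} = \left(25 + s\right) \left(78 + s\right)$
$U{\left(X,H \right)} = -10$
$T{\left(v,S \right)} = -10$
$\sqrt{T{\left(22,-18 \right)} + \sqrt{O{\left(W{\left(-7 \right)},13 \right)} + 24995}} = \sqrt{-10 + \sqrt{\left(1950 + 13^{2} + 103 \cdot 13\right) + 24995}} = \sqrt{-10 + \sqrt{\left(1950 + 169 + 1339\right) + 24995}} = \sqrt{-10 + \sqrt{3458 + 24995}} = \sqrt{-10 + \sqrt{28453}}$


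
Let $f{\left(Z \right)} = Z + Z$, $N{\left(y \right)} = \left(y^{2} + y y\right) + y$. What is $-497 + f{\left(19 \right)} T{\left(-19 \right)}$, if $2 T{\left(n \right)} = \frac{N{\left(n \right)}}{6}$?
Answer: $\frac{10375}{6} \approx 1729.2$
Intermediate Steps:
$N{\left(y \right)} = y + 2 y^{2}$ ($N{\left(y \right)} = \left(y^{2} + y^{2}\right) + y = 2 y^{2} + y = y + 2 y^{2}$)
$T{\left(n \right)} = \frac{n \left(1 + 2 n\right)}{12}$ ($T{\left(n \right)} = \frac{n \left(1 + 2 n\right) \frac{1}{6}}{2} = \frac{\frac{1}{6} n \left(1 + 2 n\right)}{2} = \frac{n \left(1 + 2 n\right)}{12}$)
$f{\left(Z \right)} = 2 Z$
$-497 + f{\left(19 \right)} T{\left(-19 \right)} = -497 + 2 \cdot 19 \cdot \frac{1}{12} \left(-19\right) \left(1 + 2 \left(-19\right)\right) = -497 + 38 \cdot \frac{1}{12} \left(-19\right) \left(1 - 38\right) = -497 + 38 \cdot \frac{1}{12} \left(-19\right) \left(-37\right) = -497 + 38 \cdot \frac{703}{12} = -497 + \frac{13357}{6} = \frac{10375}{6}$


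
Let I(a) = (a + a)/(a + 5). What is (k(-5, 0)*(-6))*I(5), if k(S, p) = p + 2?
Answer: -12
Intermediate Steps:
k(S, p) = 2 + p
I(a) = 2*a/(5 + a) (I(a) = (2*a)/(5 + a) = 2*a/(5 + a))
(k(-5, 0)*(-6))*I(5) = ((2 + 0)*(-6))*(2*5/(5 + 5)) = (2*(-6))*(2*5/10) = -24*5/10 = -12*1 = -12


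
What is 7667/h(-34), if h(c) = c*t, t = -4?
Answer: 451/8 ≈ 56.375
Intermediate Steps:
h(c) = -4*c (h(c) = c*(-4) = -4*c)
7667/h(-34) = 7667/((-4*(-34))) = 7667/136 = 7667*(1/136) = 451/8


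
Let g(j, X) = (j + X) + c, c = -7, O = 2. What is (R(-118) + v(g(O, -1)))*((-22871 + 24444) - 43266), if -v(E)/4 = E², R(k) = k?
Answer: 10923566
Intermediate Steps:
g(j, X) = -7 + X + j (g(j, X) = (j + X) - 7 = (X + j) - 7 = -7 + X + j)
v(E) = -4*E²
(R(-118) + v(g(O, -1)))*((-22871 + 24444) - 43266) = (-118 - 4*(-7 - 1 + 2)²)*((-22871 + 24444) - 43266) = (-118 - 4*(-6)²)*(1573 - 43266) = (-118 - 4*36)*(-41693) = (-118 - 144)*(-41693) = -262*(-41693) = 10923566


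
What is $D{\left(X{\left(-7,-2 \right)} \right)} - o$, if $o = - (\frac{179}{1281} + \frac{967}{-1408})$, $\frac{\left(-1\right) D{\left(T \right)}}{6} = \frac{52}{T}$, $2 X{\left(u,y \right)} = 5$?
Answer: $- \frac{1130409827}{9018240} \approx -125.35$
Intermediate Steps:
$X{\left(u,y \right)} = \frac{5}{2}$ ($X{\left(u,y \right)} = \frac{1}{2} \cdot 5 = \frac{5}{2}$)
$D{\left(T \right)} = - \frac{312}{T}$ ($D{\left(T \right)} = - 6 \frac{52}{T} = - \frac{312}{T}$)
$o = \frac{986695}{1803648}$ ($o = - (179 \cdot \frac{1}{1281} + 967 \left(- \frac{1}{1408}\right)) = - (\frac{179}{1281} - \frac{967}{1408}) = \left(-1\right) \left(- \frac{986695}{1803648}\right) = \frac{986695}{1803648} \approx 0.54706$)
$D{\left(X{\left(-7,-2 \right)} \right)} - o = - \frac{312}{\frac{5}{2}} - \frac{986695}{1803648} = \left(-312\right) \frac{2}{5} - \frac{986695}{1803648} = - \frac{624}{5} - \frac{986695}{1803648} = - \frac{1130409827}{9018240}$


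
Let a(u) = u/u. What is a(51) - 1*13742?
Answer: -13741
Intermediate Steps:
a(u) = 1
a(51) - 1*13742 = 1 - 1*13742 = 1 - 13742 = -13741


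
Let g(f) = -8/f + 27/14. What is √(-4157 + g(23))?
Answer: I*√430850490/322 ≈ 64.463*I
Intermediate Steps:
g(f) = 27/14 - 8/f (g(f) = -8/f + 27*(1/14) = -8/f + 27/14 = 27/14 - 8/f)
√(-4157 + g(23)) = √(-4157 + (27/14 - 8/23)) = √(-4157 + 509/322) = √(-1338045/322) = I*√430850490/322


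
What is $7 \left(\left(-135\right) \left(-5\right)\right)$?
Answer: $4725$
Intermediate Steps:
$7 \left(\left(-135\right) \left(-5\right)\right) = 7 \cdot 675 = 4725$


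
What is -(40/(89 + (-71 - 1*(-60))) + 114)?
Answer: -4466/39 ≈ -114.51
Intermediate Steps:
-(40/(89 + (-71 - 1*(-60))) + 114) = -(40/(89 + (-71 + 60)) + 114) = -(40/(89 - 11) + 114) = -(40/78 + 114) = -(40*(1/78) + 114) = -(20/39 + 114) = -1*4466/39 = -4466/39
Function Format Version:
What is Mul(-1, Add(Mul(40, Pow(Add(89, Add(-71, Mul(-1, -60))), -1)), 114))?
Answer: Rational(-4466, 39) ≈ -114.51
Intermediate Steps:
Mul(-1, Add(Mul(40, Pow(Add(89, Add(-71, Mul(-1, -60))), -1)), 114)) = Mul(-1, Add(Mul(40, Pow(Add(89, Add(-71, 60)), -1)), 114)) = Mul(-1, Add(Mul(40, Pow(Add(89, -11), -1)), 114)) = Mul(-1, Add(Mul(40, Pow(78, -1)), 114)) = Mul(-1, Add(Mul(40, Rational(1, 78)), 114)) = Mul(-1, Add(Rational(20, 39), 114)) = Mul(-1, Rational(4466, 39)) = Rational(-4466, 39)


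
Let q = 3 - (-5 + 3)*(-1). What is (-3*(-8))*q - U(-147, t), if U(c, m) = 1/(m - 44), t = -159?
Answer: 4873/203 ≈ 24.005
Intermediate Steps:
U(c, m) = 1/(-44 + m)
q = 1 (q = 3 - 1*(-2)*(-1) = 3 + 2*(-1) = 3 - 2 = 1)
(-3*(-8))*q - U(-147, t) = -3*(-8)*1 - 1/(-44 - 159) = 24*1 - 1/(-203) = 24 - 1*(-1/203) = 24 + 1/203 = 4873/203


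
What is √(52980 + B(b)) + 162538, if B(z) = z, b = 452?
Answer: 162538 + 2*√13358 ≈ 1.6277e+5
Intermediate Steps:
√(52980 + B(b)) + 162538 = √(52980 + 452) + 162538 = √53432 + 162538 = 2*√13358 + 162538 = 162538 + 2*√13358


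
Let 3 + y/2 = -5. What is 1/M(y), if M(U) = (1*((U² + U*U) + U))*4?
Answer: 1/1984 ≈ 0.00050403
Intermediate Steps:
y = -16 (y = -6 + 2*(-5) = -6 - 10 = -16)
M(U) = 4*U + 8*U² (M(U) = (1*((U² + U²) + U))*4 = (1*(2*U² + U))*4 = (1*(U + 2*U²))*4 = (U + 2*U²)*4 = 4*U + 8*U²)
1/M(y) = 1/(4*(-16)*(1 + 2*(-16))) = 1/(4*(-16)*(1 - 32)) = 1/(4*(-16)*(-31)) = 1/1984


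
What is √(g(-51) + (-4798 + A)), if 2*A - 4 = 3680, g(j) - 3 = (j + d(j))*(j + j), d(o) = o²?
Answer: I*√263053 ≈ 512.89*I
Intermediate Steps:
g(j) = 3 + 2*j*(j + j²) (g(j) = 3 + (j + j²)*(j + j) = 3 + (j + j²)*(2*j) = 3 + 2*j*(j + j²))
A = 1842 (A = 2 + (½)*3680 = 2 + 1840 = 1842)
√(g(-51) + (-4798 + A)) = √((3 + 2*(-51)² + 2*(-51)³) + (-4798 + 1842)) = √((3 + 2*2601 + 2*(-132651)) - 2956) = √((3 + 5202 - 265302) - 2956) = √(-260097 - 2956) = √(-263053) = I*√263053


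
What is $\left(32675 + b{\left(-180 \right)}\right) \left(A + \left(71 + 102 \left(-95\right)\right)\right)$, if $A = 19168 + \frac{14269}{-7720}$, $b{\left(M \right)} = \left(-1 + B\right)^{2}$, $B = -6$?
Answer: $\frac{602972513991}{1930} \approx 3.1242 \cdot 10^{8}$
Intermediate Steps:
$b{\left(M \right)} = 49$ ($b{\left(M \right)} = \left(-1 - 6\right)^{2} = \left(-7\right)^{2} = 49$)
$A = \frac{147962691}{7720}$ ($A = 19168 + 14269 \left(- \frac{1}{7720}\right) = 19168 - \frac{14269}{7720} = \frac{147962691}{7720} \approx 19166.0$)
$\left(32675 + b{\left(-180 \right)}\right) \left(A + \left(71 + 102 \left(-95\right)\right)\right) = \left(32675 + 49\right) \left(\frac{147962691}{7720} + \left(71 + 102 \left(-95\right)\right)\right) = 32724 \left(\frac{147962691}{7720} + \left(71 - 9690\right)\right) = 32724 \left(\frac{147962691}{7720} - 9619\right) = 32724 \cdot \frac{73704011}{7720} = \frac{602972513991}{1930}$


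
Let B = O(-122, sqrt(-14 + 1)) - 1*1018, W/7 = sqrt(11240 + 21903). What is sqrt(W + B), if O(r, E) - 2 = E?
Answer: sqrt(-1016 + 7*sqrt(33143) + I*sqrt(13)) ≈ 16.074 + 0.1122*I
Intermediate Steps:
O(r, E) = 2 + E
W = 7*sqrt(33143) (W = 7*sqrt(11240 + 21903) = 7*sqrt(33143) ≈ 1274.4)
B = -1016 + I*sqrt(13) (B = (2 + sqrt(-14 + 1)) - 1*1018 = (2 + sqrt(-13)) - 1018 = (2 + I*sqrt(13)) - 1018 = -1016 + I*sqrt(13) ≈ -1016.0 + 3.6056*I)
sqrt(W + B) = sqrt(7*sqrt(33143) + (-1016 + I*sqrt(13))) = sqrt(-1016 + 7*sqrt(33143) + I*sqrt(13))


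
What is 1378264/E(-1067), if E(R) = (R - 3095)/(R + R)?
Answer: 1470607688/2081 ≈ 7.0668e+5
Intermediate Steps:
E(R) = (-3095 + R)/(2*R) (E(R) = (-3095 + R)/((2*R)) = (-3095 + R)*(1/(2*R)) = (-3095 + R)/(2*R))
1378264/E(-1067) = 1378264/(((½)*(-3095 - 1067)/(-1067))) = 1378264/(((½)*(-1/1067)*(-4162))) = 1378264/(2081/1067) = 1378264*(1067/2081) = 1470607688/2081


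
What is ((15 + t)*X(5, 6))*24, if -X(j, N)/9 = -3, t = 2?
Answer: 11016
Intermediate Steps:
X(j, N) = 27 (X(j, N) = -9*(-3) = 27)
((15 + t)*X(5, 6))*24 = ((15 + 2)*27)*24 = (17*27)*24 = 459*24 = 11016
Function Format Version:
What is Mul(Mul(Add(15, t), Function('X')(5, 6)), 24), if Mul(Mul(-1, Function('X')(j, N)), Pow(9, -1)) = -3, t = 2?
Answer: 11016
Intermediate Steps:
Function('X')(j, N) = 27 (Function('X')(j, N) = Mul(-9, -3) = 27)
Mul(Mul(Add(15, t), Function('X')(5, 6)), 24) = Mul(Mul(Add(15, 2), 27), 24) = Mul(Mul(17, 27), 24) = Mul(459, 24) = 11016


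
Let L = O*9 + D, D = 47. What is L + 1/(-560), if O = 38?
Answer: 217839/560 ≈ 389.00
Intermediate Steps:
L = 389 (L = 38*9 + 47 = 342 + 47 = 389)
L + 1/(-560) = 389 + 1/(-560) = 389 - 1/560 = 217839/560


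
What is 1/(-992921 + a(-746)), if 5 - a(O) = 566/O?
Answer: -373/370357385 ≈ -1.0071e-6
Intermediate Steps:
a(O) = 5 - 566/O
1/(-992921 + a(-746)) = 1/(-992921 + (5 - 566/(-746))) = 1/(-992921 + (5 - 566*(-1/746))) = 1/(-992921 + (5 + 283/373)) = 1/(-992921 + 2148/373) = 1/(-370357385/373) = -373/370357385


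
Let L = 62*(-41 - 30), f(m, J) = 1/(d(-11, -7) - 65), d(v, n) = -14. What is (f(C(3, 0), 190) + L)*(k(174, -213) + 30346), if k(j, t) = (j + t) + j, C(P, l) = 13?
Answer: -10600042079/79 ≈ -1.3418e+8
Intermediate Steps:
k(j, t) = t + 2*j
f(m, J) = -1/79 (f(m, J) = 1/(-14 - 65) = 1/(-79) = -1/79)
L = -4402 (L = 62*(-71) = -4402)
(f(C(3, 0), 190) + L)*(k(174, -213) + 30346) = (-1/79 - 4402)*((-213 + 2*174) + 30346) = -347759*((-213 + 348) + 30346)/79 = -347759*(135 + 30346)/79 = -347759/79*30481 = -10600042079/79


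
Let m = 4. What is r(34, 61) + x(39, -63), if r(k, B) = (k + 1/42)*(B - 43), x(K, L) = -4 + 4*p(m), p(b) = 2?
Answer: 4315/7 ≈ 616.43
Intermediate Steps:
x(K, L) = 4 (x(K, L) = -4 + 4*2 = -4 + 8 = 4)
r(k, B) = (-43 + B)*(1/42 + k) (r(k, B) = (k + 1/42)*(-43 + B) = (1/42 + k)*(-43 + B) = (-43 + B)*(1/42 + k))
r(34, 61) + x(39, -63) = (-43/42 - 43*34 + (1/42)*61 + 61*34) + 4 = (-43/42 - 1462 + 61/42 + 2074) + 4 = 4287/7 + 4 = 4315/7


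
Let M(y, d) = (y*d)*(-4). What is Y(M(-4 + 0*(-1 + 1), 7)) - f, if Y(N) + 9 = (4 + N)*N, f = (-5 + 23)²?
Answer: 12659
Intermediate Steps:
M(y, d) = -4*d*y (M(y, d) = (d*y)*(-4) = -4*d*y)
f = 324 (f = 18² = 324)
Y(N) = -9 + N*(4 + N) (Y(N) = -9 + (4 + N)*N = -9 + N*(4 + N))
Y(M(-4 + 0*(-1 + 1), 7)) - f = (-9 + (-4*7*(-4 + 0*(-1 + 1)))² + 4*(-4*7*(-4 + 0*(-1 + 1)))) - 1*324 = (-9 + (-4*7*(-4 + 0*0))² + 4*(-4*7*(-4 + 0*0))) - 324 = (-9 + (-4*7*(-4 + 0))² + 4*(-4*7*(-4 + 0))) - 324 = (-9 + (-4*7*(-4))² + 4*(-4*7*(-4))) - 324 = (-9 + 112² + 4*112) - 324 = (-9 + 12544 + 448) - 324 = 12983 - 324 = 12659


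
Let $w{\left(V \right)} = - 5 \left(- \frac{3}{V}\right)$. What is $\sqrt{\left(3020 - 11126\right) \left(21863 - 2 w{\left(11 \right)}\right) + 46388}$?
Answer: $\frac{i \sqrt{21435510910}}{11} \approx 13310.0 i$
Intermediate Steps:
$w{\left(V \right)} = \frac{15}{V}$
$\sqrt{\left(3020 - 11126\right) \left(21863 - 2 w{\left(11 \right)}\right) + 46388} = \sqrt{\left(3020 - 11126\right) \left(21863 - 2 \cdot \frac{15}{11}\right) + 46388} = \sqrt{- 8106 \left(21863 - 2 \cdot 15 \cdot \frac{1}{11}\right) + 46388} = \sqrt{- 8106 \left(21863 - \frac{30}{11}\right) + 46388} = \sqrt{\left(-8106\right) \frac{240463}{11} + 46388} = \sqrt{- \frac{1949193078}{11} + 46388} = \sqrt{- \frac{1948682810}{11}} = \frac{i \sqrt{21435510910}}{11}$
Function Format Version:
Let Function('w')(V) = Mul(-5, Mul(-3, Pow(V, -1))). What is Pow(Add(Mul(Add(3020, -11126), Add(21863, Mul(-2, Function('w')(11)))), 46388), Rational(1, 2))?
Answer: Mul(Rational(1, 11), I, Pow(21435510910, Rational(1, 2))) ≈ Mul(13310., I)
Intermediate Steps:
Function('w')(V) = Mul(15, Pow(V, -1))
Pow(Add(Mul(Add(3020, -11126), Add(21863, Mul(-2, Function('w')(11)))), 46388), Rational(1, 2)) = Pow(Add(Mul(Add(3020, -11126), Add(21863, Mul(-2, Mul(15, Pow(11, -1))))), 46388), Rational(1, 2)) = Pow(Add(Mul(-8106, Add(21863, Mul(-2, Mul(15, Rational(1, 11))))), 46388), Rational(1, 2)) = Pow(Add(Mul(-8106, Add(21863, Mul(-2, Rational(15, 11)))), 46388), Rational(1, 2)) = Pow(Add(Mul(-8106, Add(21863, Rational(-30, 11))), 46388), Rational(1, 2)) = Pow(Add(Mul(-8106, Rational(240463, 11)), 46388), Rational(1, 2)) = Pow(Add(Rational(-1949193078, 11), 46388), Rational(1, 2)) = Pow(Rational(-1948682810, 11), Rational(1, 2)) = Mul(Rational(1, 11), I, Pow(21435510910, Rational(1, 2)))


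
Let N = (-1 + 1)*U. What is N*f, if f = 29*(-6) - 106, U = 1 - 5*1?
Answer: 0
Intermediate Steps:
U = -4 (U = 1 - 5 = -4)
N = 0 (N = (-1 + 1)*(-4) = 0*(-4) = 0)
f = -280 (f = -174 - 106 = -280)
N*f = 0*(-280) = 0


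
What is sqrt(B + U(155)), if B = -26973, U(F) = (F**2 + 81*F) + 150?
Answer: sqrt(9757) ≈ 98.778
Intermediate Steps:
U(F) = 150 + F**2 + 81*F
sqrt(B + U(155)) = sqrt(-26973 + (150 + 155**2 + 81*155)) = sqrt(-26973 + (150 + 24025 + 12555)) = sqrt(-26973 + 36730) = sqrt(9757)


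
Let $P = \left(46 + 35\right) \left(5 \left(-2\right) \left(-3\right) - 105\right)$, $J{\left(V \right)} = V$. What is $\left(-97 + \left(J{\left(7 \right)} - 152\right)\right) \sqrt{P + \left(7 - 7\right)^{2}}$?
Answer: $- 10890 i \sqrt{3} \approx - 18862.0 i$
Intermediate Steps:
$P = -6075$ ($P = 81 \left(\left(-10\right) \left(-3\right) - 105\right) = 81 \left(30 - 105\right) = 81 \left(-75\right) = -6075$)
$\left(-97 + \left(J{\left(7 \right)} - 152\right)\right) \sqrt{P + \left(7 - 7\right)^{2}} = \left(-97 + \left(7 - 152\right)\right) \sqrt{-6075 + \left(7 - 7\right)^{2}} = \left(-97 + \left(7 - 152\right)\right) \sqrt{-6075 + 0^{2}} = \left(-97 - 145\right) \sqrt{-6075 + 0} = - 242 \sqrt{-6075} = - 242 \cdot 45 i \sqrt{3} = - 10890 i \sqrt{3}$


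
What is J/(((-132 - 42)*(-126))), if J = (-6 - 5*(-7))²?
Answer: 29/756 ≈ 0.038360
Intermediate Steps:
J = 841 (J = (-6 + 35)² = 29² = 841)
J/(((-132 - 42)*(-126))) = 841/(((-132 - 42)*(-126))) = 841/((-174*(-126))) = 841/21924 = 841*(1/21924) = 29/756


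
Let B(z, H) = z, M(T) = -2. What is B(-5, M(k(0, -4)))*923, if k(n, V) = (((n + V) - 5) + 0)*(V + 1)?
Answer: -4615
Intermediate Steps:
k(n, V) = (1 + V)*(-5 + V + n) (k(n, V) = (((V + n) - 5) + 0)*(1 + V) = ((-5 + V + n) + 0)*(1 + V) = (-5 + V + n)*(1 + V) = (1 + V)*(-5 + V + n))
B(-5, M(k(0, -4)))*923 = -5*923 = -4615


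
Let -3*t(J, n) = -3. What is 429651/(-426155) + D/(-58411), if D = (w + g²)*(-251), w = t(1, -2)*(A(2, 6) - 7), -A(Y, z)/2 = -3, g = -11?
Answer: -12260555961/24892139705 ≈ -0.49255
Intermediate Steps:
A(Y, z) = 6 (A(Y, z) = -2*(-3) = 6)
t(J, n) = 1 (t(J, n) = -⅓*(-3) = 1)
w = -1 (w = 1*(6 - 7) = 1*(-1) = -1)
D = -30120 (D = (-1 + (-11)²)*(-251) = (-1 + 121)*(-251) = 120*(-251) = -30120)
429651/(-426155) + D/(-58411) = 429651/(-426155) - 30120/(-58411) = 429651*(-1/426155) - 30120*(-1/58411) = -429651/426155 + 30120/58411 = -12260555961/24892139705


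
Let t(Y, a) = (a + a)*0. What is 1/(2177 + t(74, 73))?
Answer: 1/2177 ≈ 0.00045935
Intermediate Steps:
t(Y, a) = 0 (t(Y, a) = (2*a)*0 = 0)
1/(2177 + t(74, 73)) = 1/(2177 + 0) = 1/2177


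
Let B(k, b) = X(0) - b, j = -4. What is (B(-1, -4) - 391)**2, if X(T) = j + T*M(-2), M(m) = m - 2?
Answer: 152881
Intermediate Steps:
M(m) = -2 + m
X(T) = -4 - 4*T (X(T) = -4 + T*(-2 - 2) = -4 + T*(-4) = -4 - 4*T)
B(k, b) = -4 - b (B(k, b) = (-4 - 4*0) - b = (-4 + 0) - b = -4 - b)
(B(-1, -4) - 391)**2 = ((-4 - 1*(-4)) - 391)**2 = ((-4 + 4) - 391)**2 = (0 - 391)**2 = (-391)**2 = 152881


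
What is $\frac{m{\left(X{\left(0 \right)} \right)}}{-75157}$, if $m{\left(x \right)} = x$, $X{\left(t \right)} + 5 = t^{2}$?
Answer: $\frac{5}{75157} \approx 6.6527 \cdot 10^{-5}$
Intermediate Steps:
$X{\left(t \right)} = -5 + t^{2}$
$\frac{m{\left(X{\left(0 \right)} \right)}}{-75157} = \frac{-5 + 0^{2}}{-75157} = \left(-5 + 0\right) \left(- \frac{1}{75157}\right) = \left(-5\right) \left(- \frac{1}{75157}\right) = \frac{5}{75157}$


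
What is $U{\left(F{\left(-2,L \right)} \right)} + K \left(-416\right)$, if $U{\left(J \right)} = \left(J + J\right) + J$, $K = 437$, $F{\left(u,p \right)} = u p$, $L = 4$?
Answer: $-181816$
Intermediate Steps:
$F{\left(u,p \right)} = p u$
$U{\left(J \right)} = 3 J$ ($U{\left(J \right)} = 2 J + J = 3 J$)
$U{\left(F{\left(-2,L \right)} \right)} + K \left(-416\right) = 3 \cdot 4 \left(-2\right) + 437 \left(-416\right) = 3 \left(-8\right) - 181792 = -24 - 181792 = -181816$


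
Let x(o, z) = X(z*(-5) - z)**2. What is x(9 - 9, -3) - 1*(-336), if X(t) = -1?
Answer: 337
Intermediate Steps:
x(o, z) = 1 (x(o, z) = (-1)**2 = 1)
x(9 - 9, -3) - 1*(-336) = 1 - 1*(-336) = 1 + 336 = 337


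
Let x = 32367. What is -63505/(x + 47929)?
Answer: -63505/80296 ≈ -0.79089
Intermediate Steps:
-63505/(x + 47929) = -63505/(32367 + 47929) = -63505/80296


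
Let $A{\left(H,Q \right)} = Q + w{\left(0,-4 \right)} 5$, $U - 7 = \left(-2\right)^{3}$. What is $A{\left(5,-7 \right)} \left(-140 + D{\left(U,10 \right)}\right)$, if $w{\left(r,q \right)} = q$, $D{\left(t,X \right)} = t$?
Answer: $3807$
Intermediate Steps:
$U = -1$ ($U = 7 + \left(-2\right)^{3} = 7 - 8 = -1$)
$A{\left(H,Q \right)} = -20 + Q$ ($A{\left(H,Q \right)} = Q - 20 = -20 + Q$)
$A{\left(5,-7 \right)} \left(-140 + D{\left(U,10 \right)}\right) = \left(-20 - 7\right) \left(-140 - 1\right) = \left(-27\right) \left(-141\right) = 3807$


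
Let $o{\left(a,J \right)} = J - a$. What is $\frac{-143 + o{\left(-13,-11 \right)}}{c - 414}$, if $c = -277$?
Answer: $\frac{141}{691} \approx 0.20405$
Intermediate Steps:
$\frac{-143 + o{\left(-13,-11 \right)}}{c - 414} = \frac{-143 - -2}{-277 - 414} = \frac{-143 + \left(-11 + 13\right)}{-691} = \left(-143 + 2\right) \left(- \frac{1}{691}\right) = \left(-141\right) \left(- \frac{1}{691}\right) = \frac{141}{691}$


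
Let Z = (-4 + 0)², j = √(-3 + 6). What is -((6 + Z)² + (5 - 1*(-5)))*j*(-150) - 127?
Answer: -127 + 74100*√3 ≈ 1.2822e+5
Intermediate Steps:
j = √3 ≈ 1.7320
Z = 16 (Z = (-4)² = 16)
-((6 + Z)² + (5 - 1*(-5)))*j*(-150) - 127 = -((6 + 16)² + (5 - 1*(-5)))*√3*(-150) - 127 = -(22² + (5 + 5))*√3*(-150) - 127 = -(484 + 10)*√3*(-150) - 127 = -494*√3*(-150) - 127 = 74100*√3 - 127 = -127 + 74100*√3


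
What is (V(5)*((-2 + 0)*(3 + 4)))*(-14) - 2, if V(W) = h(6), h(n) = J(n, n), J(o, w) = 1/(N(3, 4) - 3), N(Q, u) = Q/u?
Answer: -802/9 ≈ -89.111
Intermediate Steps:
J(o, w) = -4/9 (J(o, w) = 1/(3/4 - 3) = 1/(3*(¼) - 3) = 1/(¾ - 3) = 1/(-9/4) = -4/9)
h(n) = -4/9
V(W) = -4/9
(V(5)*((-2 + 0)*(3 + 4)))*(-14) - 2 = -4*(-2 + 0)*(3 + 4)/9*(-14) - 2 = -(-8)*7/9*(-14) - 2 = -4/9*(-14)*(-14) - 2 = (56/9)*(-14) - 2 = -784/9 - 2 = -802/9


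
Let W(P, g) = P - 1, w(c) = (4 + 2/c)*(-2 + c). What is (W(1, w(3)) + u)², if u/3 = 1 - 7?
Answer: 324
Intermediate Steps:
w(c) = (-2 + c)*(4 + 2/c)
u = -18 (u = 3*(1 - 7) = 3*(-6) = -18)
W(P, g) = -1 + P
(W(1, w(3)) + u)² = ((-1 + 1) - 18)² = (0 - 18)² = (-18)² = 324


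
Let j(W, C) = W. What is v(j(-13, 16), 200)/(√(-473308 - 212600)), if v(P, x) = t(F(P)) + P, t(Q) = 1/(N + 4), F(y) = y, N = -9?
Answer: 11*I*√2117/31755 ≈ 0.015938*I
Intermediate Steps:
t(Q) = -⅕ (t(Q) = 1/(-9 + 4) = 1/(-5) = -⅕)
v(P, x) = -⅕ + P
v(j(-13, 16), 200)/(√(-473308 - 212600)) = (-⅕ - 13)/(√(-473308 - 212600)) = -66*(-I*√2117/38106)/5 = -(-11)*I*√2117/31755 = 11*I*√2117/31755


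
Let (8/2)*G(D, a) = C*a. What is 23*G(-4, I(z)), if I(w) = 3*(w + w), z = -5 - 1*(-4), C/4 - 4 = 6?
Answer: -1380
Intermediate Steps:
C = 40 (C = 16 + 4*6 = 16 + 24 = 40)
z = -1 (z = -5 + 4 = -1)
I(w) = 6*w (I(w) = 3*(2*w) = 6*w)
G(D, a) = 10*a (G(D, a) = (40*a)/4 = 10*a)
23*G(-4, I(z)) = 23*(10*(6*(-1))) = 23*(10*(-6)) = 23*(-60) = -1380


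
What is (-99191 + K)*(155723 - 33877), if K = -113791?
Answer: -25951004772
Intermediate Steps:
(-99191 + K)*(155723 - 33877) = (-99191 - 113791)*(155723 - 33877) = -212982*121846 = -25951004772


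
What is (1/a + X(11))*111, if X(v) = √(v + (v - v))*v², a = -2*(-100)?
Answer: 111/200 + 13431*√11 ≈ 44546.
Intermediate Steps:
a = 200
X(v) = v^(5/2) (X(v) = √(v + 0)*v² = √v*v² = v^(5/2))
(1/a + X(11))*111 = (1/200 + 11^(5/2))*111 = (1/200 + 121*√11)*111 = 111/200 + 13431*√11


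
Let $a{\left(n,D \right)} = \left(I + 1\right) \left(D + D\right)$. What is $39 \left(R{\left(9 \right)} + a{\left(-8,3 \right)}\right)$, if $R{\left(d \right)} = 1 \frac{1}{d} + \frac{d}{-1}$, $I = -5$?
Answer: $- \frac{3848}{3} \approx -1282.7$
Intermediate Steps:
$a{\left(n,D \right)} = - 8 D$ ($a{\left(n,D \right)} = \left(-5 + 1\right) \left(D + D\right) = - 4 \cdot 2 D = - 8 D$)
$R{\left(d \right)} = \frac{1}{d} - d$ ($R{\left(d \right)} = \frac{1}{d} + d \left(-1\right) = \frac{1}{d} - d$)
$39 \left(R{\left(9 \right)} + a{\left(-8,3 \right)}\right) = 39 \left(\left(\frac{1}{9} - 9\right) - 24\right) = 39 \left(- \frac{80}{9} - 24\right) = 39 \left(- \frac{296}{9}\right) = - \frac{3848}{3}$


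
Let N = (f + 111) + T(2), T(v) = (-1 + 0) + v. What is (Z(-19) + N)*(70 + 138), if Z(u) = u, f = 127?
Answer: 45760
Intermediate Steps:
T(v) = -1 + v
N = 239 (N = (127 + 111) + (-1 + 2) = 238 + 1 = 239)
(Z(-19) + N)*(70 + 138) = (-19 + 239)*(70 + 138) = 220*208 = 45760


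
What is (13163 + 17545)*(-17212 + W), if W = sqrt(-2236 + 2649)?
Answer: -528546096 + 30708*sqrt(413) ≈ -5.2792e+8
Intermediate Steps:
W = sqrt(413) ≈ 20.322
(13163 + 17545)*(-17212 + W) = (13163 + 17545)*(-17212 + sqrt(413)) = 30708*(-17212 + sqrt(413)) = -528546096 + 30708*sqrt(413)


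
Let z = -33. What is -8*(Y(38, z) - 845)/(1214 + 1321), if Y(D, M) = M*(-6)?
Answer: 5176/2535 ≈ 2.0418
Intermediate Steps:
Y(D, M) = -6*M
-8*(Y(38, z) - 845)/(1214 + 1321) = -8*(-6*(-33) - 845)/(1214 + 1321) = -8*(198 - 845)/2535 = -(-5176)/2535 = -8*(-647/2535) = 5176/2535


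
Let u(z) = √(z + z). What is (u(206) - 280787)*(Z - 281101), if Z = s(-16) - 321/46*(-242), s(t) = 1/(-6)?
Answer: 10826842066105/138 - 38558915*√103/69 ≈ 7.8450e+10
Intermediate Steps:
s(t) = -⅙
u(z) = √2*√z (u(z) = √(2*z) = √2*√z)
Z = 233023/138 (Z = -⅙ - 321/46*(-242) = -⅙ + 38841/23 = 233023/138 ≈ 1688.6)
(u(206) - 280787)*(Z - 281101) = (√2*√206 - 280787)*(233023/138 - 281101) = (2*√103 - 280787)*(-38558915/138) = (-280787 + 2*√103)*(-38558915/138) = 10826842066105/138 - 38558915*√103/69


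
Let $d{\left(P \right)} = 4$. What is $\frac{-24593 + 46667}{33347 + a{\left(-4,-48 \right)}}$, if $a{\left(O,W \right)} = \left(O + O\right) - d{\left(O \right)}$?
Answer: $\frac{22074}{33335} \approx 0.66219$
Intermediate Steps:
$a{\left(O,W \right)} = -4 + 2 O$ ($a{\left(O,W \right)} = \left(O + O\right) - 4 = 2 O - 4 = -4 + 2 O$)
$\frac{-24593 + 46667}{33347 + a{\left(-4,-48 \right)}} = \frac{-24593 + 46667}{33347 + \left(-4 + 2 \left(-4\right)\right)} = \frac{22074}{33347 - 12} = \frac{22074}{33335}$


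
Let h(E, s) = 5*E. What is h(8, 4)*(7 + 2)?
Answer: 360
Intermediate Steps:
h(8, 4)*(7 + 2) = (5*8)*(7 + 2) = 40*9 = 360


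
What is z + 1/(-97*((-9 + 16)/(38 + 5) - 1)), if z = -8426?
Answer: -29423549/3492 ≈ -8426.0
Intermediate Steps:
z + 1/(-97*((-9 + 16)/(38 + 5) - 1)) = -8426 + 1/(-97*((-9 + 16)/(38 + 5) - 1)) = -8426 + 1/(-97*(7/43 - 1)) = -8426 + 1/(-97*(-36/43)) = -8426 + 1/(3492/43) = -8426 + 43/3492 = -29423549/3492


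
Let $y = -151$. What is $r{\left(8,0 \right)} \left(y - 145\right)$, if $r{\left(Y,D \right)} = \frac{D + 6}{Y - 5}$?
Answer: $-592$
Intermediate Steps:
$r{\left(Y,D \right)} = \frac{6 + D}{-5 + Y}$
$r{\left(8,0 \right)} \left(y - 145\right) = \frac{6 + 0}{-5 + 8} \left(-151 - 145\right) = \frac{1}{3} \cdot 6 \left(-296\right) = 2 \left(-296\right) = -592$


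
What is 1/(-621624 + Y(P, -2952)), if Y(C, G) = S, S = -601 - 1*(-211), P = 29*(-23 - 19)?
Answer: -1/622014 ≈ -1.6077e-6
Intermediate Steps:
P = -1218 (P = 29*(-42) = -1218)
S = -390 (S = -601 + 211 = -390)
Y(C, G) = -390
1/(-621624 + Y(P, -2952)) = 1/(-621624 - 390) = 1/(-622014) = -1/622014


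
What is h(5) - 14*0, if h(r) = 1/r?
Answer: ⅕ ≈ 0.20000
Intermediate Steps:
h(5) - 14*0 = 1/5 - 14*0 = ⅕ + 0 = ⅕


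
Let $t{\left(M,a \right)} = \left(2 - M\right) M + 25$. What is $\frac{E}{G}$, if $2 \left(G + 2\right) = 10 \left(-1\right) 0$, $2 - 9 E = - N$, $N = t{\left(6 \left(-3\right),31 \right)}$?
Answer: $\frac{37}{2} \approx 18.5$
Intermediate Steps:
$t{\left(M,a \right)} = 25 + M \left(2 - M\right)$ ($t{\left(M,a \right)} = M \left(2 - M\right) + 25 = 25 + M \left(2 - M\right)$)
$N = -335$ ($N = 25 - \left(6 \left(-3\right)\right)^{2} + 2 \cdot 6 \left(-3\right) = 25 - \left(-18\right)^{2} + 2 \left(-18\right) = 25 - 324 - 36 = -335$)
$E = -37$ ($E = \frac{2}{9} - \frac{\left(-1\right) \left(-335\right)}{9} = \frac{2}{9} - \frac{335}{9} = -37$)
$G = -2$ ($G = -2 + \frac{10 \left(-1\right) 0}{2} = -2 + \frac{\left(-10\right) 0}{2} = -2 + \frac{1}{2} \cdot 0 = -2 + 0 = -2$)
$\frac{E}{G} = - \frac{37}{-2} = \left(-37\right) \left(- \frac{1}{2}\right) = \frac{37}{2}$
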